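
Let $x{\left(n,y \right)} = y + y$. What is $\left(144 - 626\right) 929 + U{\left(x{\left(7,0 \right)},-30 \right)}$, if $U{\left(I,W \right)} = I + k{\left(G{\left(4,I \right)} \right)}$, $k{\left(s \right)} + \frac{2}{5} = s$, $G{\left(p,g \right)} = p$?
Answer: $- \frac{2238872}{5} \approx -4.4777 \cdot 10^{5}$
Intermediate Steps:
$x{\left(n,y \right)} = 2 y$
$k{\left(s \right)} = - \frac{2}{5} + s$
$U{\left(I,W \right)} = \frac{18}{5} + I$ ($U{\left(I,W \right)} = I + \left(- \frac{2}{5} + 4\right) = I + \frac{18}{5} = \frac{18}{5} + I$)
$\left(144 - 626\right) 929 + U{\left(x{\left(7,0 \right)},-30 \right)} = \left(144 - 626\right) 929 + \left(\frac{18}{5} + 2 \cdot 0\right) = \left(-482\right) 929 + \left(\frac{18}{5} + 0\right) = -447778 + \frac{18}{5} = - \frac{2238872}{5}$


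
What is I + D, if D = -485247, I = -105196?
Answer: -590443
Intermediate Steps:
I + D = -105196 - 485247 = -590443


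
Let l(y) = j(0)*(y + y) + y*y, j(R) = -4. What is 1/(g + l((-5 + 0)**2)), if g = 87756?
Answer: 1/88181 ≈ 1.1340e-5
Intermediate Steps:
l(y) = y**2 - 8*y (l(y) = -4*(y + y) + y*y = -8*y + y**2 = y**2 - 8*y)
1/(g + l((-5 + 0)**2)) = 1/(87756 + (-5 + 0)**2*(-8 + (-5 + 0)**2)) = 1/(87756 + (-5)**2*(-8 + (-5)**2)) = 1/(87756 + 25*(-8 + 25)) = 1/(87756 + 25*17) = 1/(87756 + 425) = 1/88181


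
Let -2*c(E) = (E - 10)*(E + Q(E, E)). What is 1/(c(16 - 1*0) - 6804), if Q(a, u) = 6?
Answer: -1/6870 ≈ -0.00014556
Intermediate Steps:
c(E) = -(-10 + E)*(6 + E)/2 (c(E) = -(E - 10)*(E + 6)/2 = -(-10 + E)*(6 + E)/2)
1/(c(16 - 1*0) - 6804) = 1/((30 + 2*(16 - 1*0) - (16 - 1*0)²/2) - 6804) = 1/((30 + 2*(16 + 0) - (16 + 0)²/2) - 6804) = 1/((30 + 2*16 - ½*16²) - 6804) = 1/((30 + 32 - ½*256) - 6804) = 1/((30 + 32 - 128) - 6804) = 1/(-66 - 6804) = 1/(-6870) = -1/6870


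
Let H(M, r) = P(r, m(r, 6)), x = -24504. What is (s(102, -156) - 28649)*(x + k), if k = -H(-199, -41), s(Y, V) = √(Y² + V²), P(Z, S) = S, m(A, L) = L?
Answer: 702186990 - 147060*√965 ≈ 6.9762e+8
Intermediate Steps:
H(M, r) = 6
s(Y, V) = √(V² + Y²)
k = -6 (k = -1*6 = -6)
(s(102, -156) - 28649)*(x + k) = (√((-156)² + 102²) - 28649)*(-24504 - 6) = (√(24336 + 10404) - 28649)*(-24510) = (√34740 - 28649)*(-24510) = (6*√965 - 28649)*(-24510) = (-28649 + 6*√965)*(-24510) = 702186990 - 147060*√965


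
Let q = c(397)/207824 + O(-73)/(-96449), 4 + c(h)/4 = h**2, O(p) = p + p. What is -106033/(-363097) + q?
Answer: 6053477804258489/1819516917683668 ≈ 3.3270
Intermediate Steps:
O(p) = 2*p
c(h) = -16 + 4*h**2
q = 15208430221/5011104244 (q = (-16 + 4*397**2)/207824 + (2*(-73))/(-96449) = (-16 + 4*157609)*(1/207824) - 146*(-1/96449) = (-16 + 630436)*(1/207824) + 146/96449 = 630420*(1/207824) + 146/96449 = 157605/51956 + 146/96449 = 15208430221/5011104244 ≈ 3.0349)
-106033/(-363097) + q = -106033/(-363097) + 15208430221/5011104244 = -106033*(-1/363097) + 15208430221/5011104244 = 106033/363097 + 15208430221/5011104244 = 6053477804258489/1819516917683668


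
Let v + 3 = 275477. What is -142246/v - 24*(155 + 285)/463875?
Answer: -2296445623/4259516725 ≈ -0.53913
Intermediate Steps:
v = 275474 (v = -3 + 275477 = 275474)
-142246/v - 24*(155 + 285)/463875 = -142246/275474 - 24*(155 + 285)/463875 = -142246*1/275474 - 24*440*(1/463875) = -71123/137737 - 10560*1/463875 = -71123/137737 - 704/30925 = -2296445623/4259516725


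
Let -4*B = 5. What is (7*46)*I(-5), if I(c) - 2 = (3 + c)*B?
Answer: 1449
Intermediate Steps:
B = -5/4 (B = -1/4*5 = -5/4 ≈ -1.2500)
I(c) = -7/4 - 5*c/4 (I(c) = 2 + (3 + c)*(-5/4) = 2 + (-15/4 - 5*c/4) = -7/4 - 5*c/4)
(7*46)*I(-5) = (7*46)*(-7/4 - 5/4*(-5)) = 322*(-7/4 + 25/4) = 322*(9/2) = 1449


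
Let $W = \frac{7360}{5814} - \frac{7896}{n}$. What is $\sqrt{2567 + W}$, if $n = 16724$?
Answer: $\frac{\sqrt{42147132323434513}}{4051389} \approx 50.673$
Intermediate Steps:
$W = \frac{9647662}{12154167}$ ($W = \frac{7360}{5814} - \frac{7896}{16724} = 7360 \cdot \frac{1}{5814} - \frac{1974}{4181} = \frac{3680}{2907} - \frac{1974}{4181} = \frac{9647662}{12154167} \approx 0.79377$)
$\sqrt{2567 + W} = \sqrt{2567 + \frac{9647662}{12154167}} = \sqrt{\frac{31209394351}{12154167}} = \frac{\sqrt{42147132323434513}}{4051389}$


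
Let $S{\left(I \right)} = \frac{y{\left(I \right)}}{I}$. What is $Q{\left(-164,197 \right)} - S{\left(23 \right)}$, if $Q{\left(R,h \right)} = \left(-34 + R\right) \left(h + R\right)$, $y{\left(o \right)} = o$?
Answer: $-6535$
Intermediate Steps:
$Q{\left(R,h \right)} = \left(-34 + R\right) \left(R + h\right)$
$S{\left(I \right)} = 1$ ($S{\left(I \right)} = \frac{I}{I} = 1$)
$Q{\left(-164,197 \right)} - S{\left(23 \right)} = \left(\left(-164\right)^{2} - -5576 - 6698 - 32308\right) - 1 = \left(26896 + 5576 - 6698 - 32308\right) - 1 = -6534 - 1 = -6535$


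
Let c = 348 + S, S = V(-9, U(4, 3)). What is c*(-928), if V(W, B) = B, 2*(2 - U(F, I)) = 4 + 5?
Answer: -320624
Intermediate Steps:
U(F, I) = -5/2 (U(F, I) = 2 - (4 + 5)/2 = 2 - ½*9 = 2 - 9/2 = -5/2)
S = -5/2 ≈ -2.5000
c = 691/2 (c = 348 - 5/2 = 691/2 ≈ 345.50)
c*(-928) = (691/2)*(-928) = -320624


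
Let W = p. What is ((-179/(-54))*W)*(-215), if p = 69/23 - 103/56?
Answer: -2501525/3024 ≈ -827.22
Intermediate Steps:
p = 65/56 (p = 69*(1/23) - 103*1/56 = 3 - 103/56 = 65/56 ≈ 1.1607)
W = 65/56 ≈ 1.1607
((-179/(-54))*W)*(-215) = (-179/(-54)*(65/56))*(-215) = (-179*(-1/54)*(65/56))*(-215) = ((179/54)*(65/56))*(-215) = (11635/3024)*(-215) = -2501525/3024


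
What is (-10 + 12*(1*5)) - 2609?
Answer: -2559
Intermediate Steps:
(-10 + 12*(1*5)) - 2609 = (-10 + 12*5) - 2609 = (-10 + 60) - 2609 = 50 - 2609 = -2559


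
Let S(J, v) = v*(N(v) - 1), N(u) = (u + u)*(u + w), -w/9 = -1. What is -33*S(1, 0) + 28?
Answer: 28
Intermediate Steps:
w = 9 (w = -9*(-1) = 9)
N(u) = 2*u*(9 + u) (N(u) = (u + u)*(u + 9) = (2*u)*(9 + u) = 2*u*(9 + u))
S(J, v) = v*(-1 + 2*v*(9 + v)) (S(J, v) = v*(2*v*(9 + v) - 1) = v*(-1 + 2*v*(9 + v)))
-33*S(1, 0) + 28 = -0*(-1 + 2*0*(9 + 0)) + 28 = -0*(-1 + 2*0*9) + 28 = -0*(-1 + 0) + 28 = -0*(-1) + 28 = -33*0 + 28 = 0 + 28 = 28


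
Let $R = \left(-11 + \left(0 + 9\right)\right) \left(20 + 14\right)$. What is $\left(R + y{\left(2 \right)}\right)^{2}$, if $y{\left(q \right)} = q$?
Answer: $4356$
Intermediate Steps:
$R = -68$ ($R = \left(-11 + 9\right) 34 = \left(-2\right) 34 = -68$)
$\left(R + y{\left(2 \right)}\right)^{2} = \left(-68 + 2\right)^{2} = \left(-66\right)^{2} = 4356$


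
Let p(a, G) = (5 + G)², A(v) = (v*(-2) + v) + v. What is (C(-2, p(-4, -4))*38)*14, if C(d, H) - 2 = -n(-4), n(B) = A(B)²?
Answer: 1064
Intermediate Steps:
A(v) = 0 (A(v) = (-2*v + v) + v = -v + v = 0)
n(B) = 0 (n(B) = 0² = 0)
C(d, H) = 2 (C(d, H) = 2 - 1*0 = 2 + 0 = 2)
(C(-2, p(-4, -4))*38)*14 = (2*38)*14 = 76*14 = 1064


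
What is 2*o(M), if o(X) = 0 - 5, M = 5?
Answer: -10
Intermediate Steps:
o(X) = -5
2*o(M) = 2*(-5) = -10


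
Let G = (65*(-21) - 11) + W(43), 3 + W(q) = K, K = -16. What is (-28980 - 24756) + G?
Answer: -55131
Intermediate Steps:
W(q) = -19 (W(q) = -3 - 16 = -19)
G = -1395 (G = (65*(-21) - 11) - 19 = (-1365 - 11) - 19 = -1376 - 19 = -1395)
(-28980 - 24756) + G = (-28980 - 24756) - 1395 = -53736 - 1395 = -55131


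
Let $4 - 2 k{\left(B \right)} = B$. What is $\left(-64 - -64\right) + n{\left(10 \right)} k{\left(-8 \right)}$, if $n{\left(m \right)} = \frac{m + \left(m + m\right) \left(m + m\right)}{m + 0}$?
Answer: $246$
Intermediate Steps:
$k{\left(B \right)} = 2 - \frac{B}{2}$
$n{\left(m \right)} = \frac{m + 4 m^{2}}{m}$ ($n{\left(m \right)} = \frac{m + 2 m 2 m}{m} = \frac{m + 4 m^{2}}{m}$)
$\left(-64 - -64\right) + n{\left(10 \right)} k{\left(-8 \right)} = \left(-64 - -64\right) + \left(1 + 4 \cdot 10\right) \left(2 - -4\right) = \left(-64 + 64\right) + \left(1 + 40\right) \left(2 + 4\right) = 0 + 41 \cdot 6 = 0 + 246 = 246$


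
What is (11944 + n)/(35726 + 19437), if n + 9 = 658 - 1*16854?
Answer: -4261/55163 ≈ -0.077244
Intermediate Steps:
n = -16205 (n = -9 + (658 - 1*16854) = -9 + (658 - 16854) = -9 - 16196 = -16205)
(11944 + n)/(35726 + 19437) = (11944 - 16205)/(35726 + 19437) = -4261/55163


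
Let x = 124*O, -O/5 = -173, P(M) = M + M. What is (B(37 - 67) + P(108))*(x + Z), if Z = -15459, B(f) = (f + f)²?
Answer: 350312616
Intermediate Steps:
P(M) = 2*M
O = 865 (O = -5*(-173) = 865)
B(f) = 4*f² (B(f) = (2*f)² = 4*f²)
x = 107260 (x = 124*865 = 107260)
(B(37 - 67) + P(108))*(x + Z) = (4*(37 - 67)² + 2*108)*(107260 - 15459) = (4*(-30)² + 216)*91801 = (4*900 + 216)*91801 = (3600 + 216)*91801 = 3816*91801 = 350312616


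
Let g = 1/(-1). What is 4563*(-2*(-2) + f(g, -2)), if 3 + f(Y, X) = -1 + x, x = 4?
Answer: 18252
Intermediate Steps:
g = -1
f(Y, X) = 0 (f(Y, X) = -3 + (-1 + 4) = -3 + 3 = 0)
4563*(-2*(-2) + f(g, -2)) = 4563*(-2*(-2) + 0) = 4563*(4 + 0) = 4563*4 = 18252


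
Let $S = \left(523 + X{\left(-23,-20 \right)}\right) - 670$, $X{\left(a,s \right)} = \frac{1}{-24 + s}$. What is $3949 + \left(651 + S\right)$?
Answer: $\frac{195931}{44} \approx 4453.0$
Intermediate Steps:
$S = - \frac{6469}{44}$ ($S = \left(523 + \frac{1}{-24 - 20}\right) - 670 = \left(523 + \frac{1}{-44}\right) - 670 = \left(523 - \frac{1}{44}\right) - 670 = \frac{23011}{44} - 670 = - \frac{6469}{44} \approx -147.02$)
$3949 + \left(651 + S\right) = 3949 + \left(651 - \frac{6469}{44}\right) = 3949 + \frac{22175}{44} = \frac{195931}{44}$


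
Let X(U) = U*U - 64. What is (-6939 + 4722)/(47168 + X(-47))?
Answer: -2217/49313 ≈ -0.044958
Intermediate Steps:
X(U) = -64 + U² (X(U) = U² - 64 = -64 + U²)
(-6939 + 4722)/(47168 + X(-47)) = (-6939 + 4722)/(47168 + (-64 + (-47)²)) = -2217/(47168 + (-64 + 2209)) = -2217/(47168 + 2145) = -2217/49313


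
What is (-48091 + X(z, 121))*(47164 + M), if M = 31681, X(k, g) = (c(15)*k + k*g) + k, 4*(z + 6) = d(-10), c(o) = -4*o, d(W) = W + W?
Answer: -3845507185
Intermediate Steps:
d(W) = 2*W
z = -11 (z = -6 + (2*(-10))/4 = -6 + (¼)*(-20) = -6 - 5 = -11)
X(k, g) = -59*k + g*k (X(k, g) = ((-4*15)*k + k*g) + k = (-60*k + g*k) + k = -59*k + g*k)
(-48091 + X(z, 121))*(47164 + M) = (-48091 - 11*(-59 + 121))*(47164 + 31681) = (-48091 - 11*62)*78845 = (-48091 - 682)*78845 = -48773*78845 = -3845507185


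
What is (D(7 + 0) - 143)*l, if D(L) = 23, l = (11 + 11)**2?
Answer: -58080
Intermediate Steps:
l = 484 (l = 22**2 = 484)
(D(7 + 0) - 143)*l = (23 - 143)*484 = -120*484 = -58080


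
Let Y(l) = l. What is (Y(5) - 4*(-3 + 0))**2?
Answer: 289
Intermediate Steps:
(Y(5) - 4*(-3 + 0))**2 = (5 - 4*(-3 + 0))**2 = (5 - 4*(-3))**2 = (5 + 12)**2 = 17**2 = 289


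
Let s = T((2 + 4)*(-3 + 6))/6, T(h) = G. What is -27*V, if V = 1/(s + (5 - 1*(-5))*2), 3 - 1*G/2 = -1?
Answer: -81/64 ≈ -1.2656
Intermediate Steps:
G = 8 (G = 6 - 2*(-1) = 6 + 2 = 8)
T(h) = 8
s = 4/3 (s = 8/6 = 8*(⅙) = 4/3 ≈ 1.3333)
V = 3/64 (V = 1/(4/3 + (5 - 1*(-5))*2) = 1/(4/3 + (5 + 5)*2) = 1/(4/3 + 10*2) = 1/(4/3 + 20) = 1/(64/3) = 3/64 ≈ 0.046875)
-27*V = -27*3/64 = -81/64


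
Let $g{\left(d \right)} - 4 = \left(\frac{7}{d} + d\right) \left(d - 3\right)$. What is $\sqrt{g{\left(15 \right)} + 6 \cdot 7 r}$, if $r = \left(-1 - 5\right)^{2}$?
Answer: $\frac{2 \sqrt{10635}}{5} \approx 41.25$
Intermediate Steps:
$r = 36$ ($r = \left(-6\right)^{2} = 36$)
$g{\left(d \right)} = 4 + \left(-3 + d\right) \left(d + \frac{7}{d}\right)$ ($g{\left(d \right)} = 4 + \left(\frac{7}{d} + d\right) \left(d - 3\right) = 4 + \left(d + \frac{7}{d}\right) \left(-3 + d\right) = 4 + \left(-3 + d\right) \left(d + \frac{7}{d}\right)$)
$\sqrt{g{\left(15 \right)} + 6 \cdot 7 r} = \sqrt{\left(11 + 15^{2} - \frac{21}{15} - 45\right) + 6 \cdot 7 \cdot 36} = \sqrt{\left(11 + 225 - \frac{7}{5} - 45\right) + 42 \cdot 36} = \sqrt{\left(11 + 225 - \frac{7}{5} - 45\right) + 1512} = \sqrt{\frac{948}{5} + 1512} = \sqrt{\frac{8508}{5}} = \frac{2 \sqrt{10635}}{5}$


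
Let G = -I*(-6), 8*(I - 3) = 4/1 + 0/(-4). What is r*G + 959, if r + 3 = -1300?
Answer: -26404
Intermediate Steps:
r = -1303 (r = -3 - 1300 = -1303)
I = 7/2 (I = 3 + (4/1 + 0/(-4))/8 = 3 + (4*1 + 0*(-1/4))/8 = 3 + (4 + 0)/8 = 3 + (1/8)*4 = 3 + 1/2 = 7/2 ≈ 3.5000)
G = 21 (G = -1*7/2*(-6) = -7/2*(-6) = 21)
r*G + 959 = -1303*21 + 959 = -27363 + 959 = -26404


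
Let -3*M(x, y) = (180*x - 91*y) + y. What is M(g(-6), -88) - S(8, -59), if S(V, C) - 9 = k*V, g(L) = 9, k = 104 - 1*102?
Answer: -3205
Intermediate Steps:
k = 2 (k = 104 - 102 = 2)
S(V, C) = 9 + 2*V
M(x, y) = -60*x + 30*y (M(x, y) = -((180*x - 91*y) + y)/3 = -((-91*y + 180*x) + y)/3 = -(-90*y + 180*x)/3 = -60*x + 30*y)
M(g(-6), -88) - S(8, -59) = (-60*9 + 30*(-88)) - (9 + 2*8) = (-540 - 2640) - (9 + 16) = -3180 - 1*25 = -3180 - 25 = -3205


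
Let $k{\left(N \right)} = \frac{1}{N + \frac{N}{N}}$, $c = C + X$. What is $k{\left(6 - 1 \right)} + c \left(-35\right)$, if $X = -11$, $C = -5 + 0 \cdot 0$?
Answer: $\frac{3361}{6} \approx 560.17$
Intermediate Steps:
$C = -5$ ($C = -5 + 0 = -5$)
$c = -16$ ($c = -5 - 11 = -16$)
$k{\left(N \right)} = \frac{1}{1 + N}$ ($k{\left(N \right)} = \frac{1}{N + 1} = \frac{1}{1 + N}$)
$k{\left(6 - 1 \right)} + c \left(-35\right) = \frac{1}{1 + \left(6 - 1\right)} - -560 = \frac{1}{1 + 5} + 560 = \frac{1}{6} + 560 = \frac{3361}{6}$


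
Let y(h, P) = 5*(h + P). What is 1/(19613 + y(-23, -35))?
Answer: 1/19323 ≈ 5.1752e-5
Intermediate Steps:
y(h, P) = 5*P + 5*h (y(h, P) = 5*(P + h) = 5*P + 5*h)
1/(19613 + y(-23, -35)) = 1/(19613 + (5*(-35) + 5*(-23))) = 1/(19613 + (-175 - 115)) = 1/(19613 - 290) = 1/19323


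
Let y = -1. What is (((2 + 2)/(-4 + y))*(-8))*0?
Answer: 0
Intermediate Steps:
(((2 + 2)/(-4 + y))*(-8))*0 = (((2 + 2)/(-4 - 1))*(-8))*0 = ((4/(-5))*(-8))*0 = ((4*(-⅕))*(-8))*0 = -⅘*(-8)*0 = (32/5)*0 = 0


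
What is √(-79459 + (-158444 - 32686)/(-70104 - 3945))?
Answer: 9*I*√597640272241/24683 ≈ 281.88*I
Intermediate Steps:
√(-79459 + (-158444 - 32686)/(-70104 - 3945)) = √(-79459 - 191130/(-74049)) = √(-79459 - 191130*(-1/74049)) = √(-79459 + 63710/24683) = √(-1961222787/24683) = 9*I*√597640272241/24683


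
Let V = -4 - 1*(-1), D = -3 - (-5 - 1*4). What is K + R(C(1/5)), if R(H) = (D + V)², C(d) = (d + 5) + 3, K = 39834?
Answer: 39843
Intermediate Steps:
D = 6 (D = -3 - (-5 - 4) = -3 - 1*(-9) = -3 + 9 = 6)
V = -3 (V = -4 + 1 = -3)
C(d) = 8 + d (C(d) = (5 + d) + 3 = 8 + d)
R(H) = 9 (R(H) = (6 - 3)² = 3² = 9)
K + R(C(1/5)) = 39834 + 9 = 39843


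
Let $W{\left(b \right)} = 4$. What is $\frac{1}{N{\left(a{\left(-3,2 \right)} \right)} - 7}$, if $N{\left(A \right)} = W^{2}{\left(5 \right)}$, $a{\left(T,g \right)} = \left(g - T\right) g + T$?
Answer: $\frac{1}{9} \approx 0.11111$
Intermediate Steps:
$a{\left(T,g \right)} = T + g \left(g - T\right)$ ($a{\left(T,g \right)} = g \left(g - T\right) + T = T + g \left(g - T\right)$)
$N{\left(A \right)} = 16$ ($N{\left(A \right)} = 4^{2} = 16$)
$\frac{1}{N{\left(a{\left(-3,2 \right)} \right)} - 7} = \frac{1}{16 - 7} = \frac{1}{9}$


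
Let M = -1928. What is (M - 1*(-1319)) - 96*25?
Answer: -3009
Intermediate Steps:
(M - 1*(-1319)) - 96*25 = (-1928 - 1*(-1319)) - 96*25 = (-1928 + 1319) - 2400 = -609 - 2400 = -3009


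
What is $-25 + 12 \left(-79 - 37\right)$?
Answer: $-1417$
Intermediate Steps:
$-25 + 12 \left(-79 - 37\right) = -25 + 12 \left(-116\right) = -25 - 1392 = -1417$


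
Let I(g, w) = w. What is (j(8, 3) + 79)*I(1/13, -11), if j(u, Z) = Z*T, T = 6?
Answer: -1067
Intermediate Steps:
j(u, Z) = 6*Z (j(u, Z) = Z*6 = 6*Z)
(j(8, 3) + 79)*I(1/13, -11) = (6*3 + 79)*(-11) = (18 + 79)*(-11) = 97*(-11) = -1067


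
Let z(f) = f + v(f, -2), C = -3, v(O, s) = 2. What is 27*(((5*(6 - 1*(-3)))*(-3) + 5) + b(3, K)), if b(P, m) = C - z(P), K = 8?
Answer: -3726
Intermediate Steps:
z(f) = 2 + f (z(f) = f + 2 = 2 + f)
b(P, m) = -5 - P (b(P, m) = -3 - (2 + P) = -3 + (-2 - P) = -5 - P)
27*(((5*(6 - 1*(-3)))*(-3) + 5) + b(3, K)) = 27*(((5*(6 - 1*(-3)))*(-3) + 5) + (-5 - 1*3)) = 27*(((5*(6 + 3))*(-3) + 5) + (-5 - 3)) = 27*(((5*9)*(-3) + 5) - 8) = 27*((45*(-3) + 5) - 8) = 27*((-135 + 5) - 8) = 27*(-130 - 8) = 27*(-138) = -3726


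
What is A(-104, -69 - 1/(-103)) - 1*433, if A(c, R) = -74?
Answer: -507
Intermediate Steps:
A(-104, -69 - 1/(-103)) - 1*433 = -74 - 1*433 = -74 - 433 = -507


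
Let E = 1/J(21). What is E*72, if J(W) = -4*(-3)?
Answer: 6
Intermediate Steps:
J(W) = 12
E = 1/12 ≈ 0.083333
E*72 = (1/12)*72 = 6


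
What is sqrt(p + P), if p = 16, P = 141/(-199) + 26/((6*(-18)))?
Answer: sqrt(193111590)/3582 ≈ 3.8795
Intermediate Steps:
P = -10201/10746 (P = 141*(-1/199) + 26/(-108) = -141/199 + 26*(-1/108) = -141/199 - 13/54 = -10201/10746 ≈ -0.94928)
sqrt(p + P) = sqrt(16 - 10201/10746) = sqrt(161735/10746) = sqrt(193111590)/3582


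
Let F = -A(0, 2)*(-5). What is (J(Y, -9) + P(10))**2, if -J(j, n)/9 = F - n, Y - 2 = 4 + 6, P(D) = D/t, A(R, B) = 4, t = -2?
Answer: 70756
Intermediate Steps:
F = 20 (F = -1*4*(-5) = -4*(-5) = 20)
P(D) = -D/2 (P(D) = D/(-2) = -D/2)
Y = 12 (Y = 2 + (4 + 6) = 2 + 10 = 12)
J(j, n) = -180 + 9*n (J(j, n) = -9*(20 - n) = -180 + 9*n)
(J(Y, -9) + P(10))**2 = ((-180 + 9*(-9)) - 1/2*10)**2 = ((-180 - 81) - 5)**2 = (-261 - 5)**2 = (-266)**2 = 70756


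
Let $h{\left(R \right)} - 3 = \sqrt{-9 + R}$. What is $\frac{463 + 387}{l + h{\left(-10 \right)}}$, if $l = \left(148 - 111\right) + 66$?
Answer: $\frac{18020}{2251} - \frac{170 i \sqrt{19}}{2251} \approx 8.0053 - 0.32919 i$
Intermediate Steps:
$l = 103$ ($l = 37 + 66 = 103$)
$h{\left(R \right)} = 3 + \sqrt{-9 + R}$
$\frac{463 + 387}{l + h{\left(-10 \right)}} = \frac{463 + 387}{103 + \left(3 + \sqrt{-9 - 10}\right)} = \frac{850}{103 + \left(3 + \sqrt{-19}\right)} = \frac{850}{103 + \left(3 + i \sqrt{19}\right)} = \frac{850}{106 + i \sqrt{19}}$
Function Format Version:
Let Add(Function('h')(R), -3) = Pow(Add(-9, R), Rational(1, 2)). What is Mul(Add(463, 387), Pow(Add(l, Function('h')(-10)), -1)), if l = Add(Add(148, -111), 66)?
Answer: Add(Rational(18020, 2251), Mul(Rational(-170, 2251), I, Pow(19, Rational(1, 2)))) ≈ Add(8.0053, Mul(-0.32919, I))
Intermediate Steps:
l = 103 (l = Add(37, 66) = 103)
Function('h')(R) = Add(3, Pow(Add(-9, R), Rational(1, 2)))
Mul(Add(463, 387), Pow(Add(l, Function('h')(-10)), -1)) = Mul(Add(463, 387), Pow(Add(103, Add(3, Pow(Add(-9, -10), Rational(1, 2)))), -1)) = Mul(850, Pow(Add(103, Add(3, Pow(-19, Rational(1, 2)))), -1)) = Mul(850, Pow(Add(103, Add(3, Mul(I, Pow(19, Rational(1, 2))))), -1)) = Mul(850, Pow(Add(106, Mul(I, Pow(19, Rational(1, 2)))), -1))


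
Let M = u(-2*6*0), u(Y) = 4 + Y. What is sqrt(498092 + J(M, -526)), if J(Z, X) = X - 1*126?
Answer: 4*sqrt(31090) ≈ 705.29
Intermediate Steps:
M = 4 (M = 4 - 2*6*0 = 4 - 12*0 = 4 + 0 = 4)
J(Z, X) = -126 + X (J(Z, X) = X - 126 = -126 + X)
sqrt(498092 + J(M, -526)) = sqrt(498092 + (-126 - 526)) = sqrt(498092 - 652) = sqrt(497440) = 4*sqrt(31090)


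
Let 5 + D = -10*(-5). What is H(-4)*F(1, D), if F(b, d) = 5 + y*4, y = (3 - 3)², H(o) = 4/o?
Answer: -5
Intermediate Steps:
D = 45 (D = -5 - 10*(-5) = -5 + 50 = 45)
y = 0 (y = 0² = 0)
F(b, d) = 5 (F(b, d) = 5 + 0*4 = 5 + 0 = 5)
H(-4)*F(1, D) = (4/(-4))*5 = (4*(-¼))*5 = -1*5 = -5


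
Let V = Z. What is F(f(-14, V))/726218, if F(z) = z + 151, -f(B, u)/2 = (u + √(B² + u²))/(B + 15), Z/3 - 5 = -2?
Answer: 7/38222 - √277/363109 ≈ 0.00013730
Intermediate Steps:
Z = 9 (Z = 15 + 3*(-2) = 15 - 6 = 9)
V = 9
f(B, u) = -2*(u + √(B² + u²))/(15 + B) (f(B, u) = -2*(u + √(B² + u²))/(B + 15) = -2*(u + √(B² + u²))/(15 + B))
F(z) = 151 + z
F(f(-14, V))/726218 = (151 + 2*(-1*9 - √((-14)² + 9²))/(15 - 14))/726218 = (151 + 2*(-9 - √(196 + 81))/1)*(1/726218) = (151 + 2*1*(-9 - √277))*(1/726218) = (151 + (-18 - 2*√277))*(1/726218) = (133 - 2*√277)*(1/726218) = 7/38222 - √277/363109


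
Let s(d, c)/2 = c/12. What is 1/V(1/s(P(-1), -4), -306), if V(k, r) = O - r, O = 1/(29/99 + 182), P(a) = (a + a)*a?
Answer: 18047/5522481 ≈ 0.0032679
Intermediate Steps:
P(a) = 2*a² (P(a) = (2*a)*a = 2*a²)
O = 99/18047 (O = 1/(29*(1/99) + 182) = 1/(29/99 + 182) = 1/(18047/99) = 99/18047 ≈ 0.0054857)
s(d, c) = c/6 (s(d, c) = 2*(c/12) = c/6)
V(k, r) = 99/18047 - r
1/V(1/s(P(-1), -4), -306) = 1/(99/18047 - 1*(-306)) = 1/(99/18047 + 306) = 1/(5522481/18047) = 18047/5522481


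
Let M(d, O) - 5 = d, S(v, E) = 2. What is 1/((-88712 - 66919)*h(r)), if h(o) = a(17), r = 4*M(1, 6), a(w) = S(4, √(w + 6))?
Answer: -1/311262 ≈ -3.2127e-6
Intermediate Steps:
M(d, O) = 5 + d
a(w) = 2
r = 24 (r = 4*(5 + 1) = 4*6 = 24)
h(o) = 2
1/((-88712 - 66919)*h(r)) = 1/(-88712 - 66919*2) = (½)/(-155631) = -1/155631*½ = -1/311262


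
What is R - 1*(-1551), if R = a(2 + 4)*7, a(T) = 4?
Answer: 1579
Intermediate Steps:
R = 28 (R = 4*7 = 28)
R - 1*(-1551) = 28 - 1*(-1551) = 28 + 1551 = 1579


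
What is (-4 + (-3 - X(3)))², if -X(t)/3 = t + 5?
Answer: 289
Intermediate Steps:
X(t) = -15 - 3*t (X(t) = -3*(t + 5) = -3*(5 + t) = -15 - 3*t)
(-4 + (-3 - X(3)))² = (-4 + (-3 - (-15 - 3*3)))² = (-4 + (-3 - (-15 - 9)))² = (-4 + (-3 - 1*(-24)))² = (-4 + (-3 + 24))² = (-4 + 21)² = 17² = 289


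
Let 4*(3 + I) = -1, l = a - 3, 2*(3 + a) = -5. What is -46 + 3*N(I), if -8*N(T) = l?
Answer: -685/16 ≈ -42.813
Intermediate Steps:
a = -11/2 (a = -3 + (1/2)*(-5) = -3 - 5/2 = -11/2 ≈ -5.5000)
l = -17/2 (l = -11/2 - 3 = -17/2 ≈ -8.5000)
I = -13/4 (I = -3 + (1/4)*(-1) = -3 - 1/4 = -13/4 ≈ -3.2500)
N(T) = 17/16 (N(T) = -1/8*(-17/2) = 17/16)
-46 + 3*N(I) = -46 + 3*(17/16) = -46 + 51/16 = -685/16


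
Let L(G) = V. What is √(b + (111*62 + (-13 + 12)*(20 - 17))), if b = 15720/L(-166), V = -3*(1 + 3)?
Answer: √5569 ≈ 74.626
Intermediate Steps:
V = -12 (V = -3*4 = -12)
L(G) = -12
b = -1310 (b = 15720/(-12) = 15720*(-1/12) = -1310)
√(b + (111*62 + (-13 + 12)*(20 - 17))) = √(-1310 + (111*62 + (-13 + 12)*(20 - 17))) = √(-1310 + (6882 - 1*3)) = √(-1310 + (6882 - 3)) = √(-1310 + 6879) = √5569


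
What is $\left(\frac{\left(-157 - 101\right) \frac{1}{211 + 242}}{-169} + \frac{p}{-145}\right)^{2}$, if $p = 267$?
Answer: $\frac{46255002016609}{13691887065025} \approx 3.3783$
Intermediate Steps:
$\left(\frac{\left(-157 - 101\right) \frac{1}{211 + 242}}{-169} + \frac{p}{-145}\right)^{2} = \left(\frac{\left(-157 - 101\right) \frac{1}{211 + 242}}{-169} + \frac{267}{-145}\right)^{2} = \left(- \frac{258}{453} \left(- \frac{1}{169}\right) + 267 \left(- \frac{1}{145}\right)\right)^{2} = \left(\left(-258\right) \frac{1}{453} \left(- \frac{1}{169}\right) - \frac{267}{145}\right)^{2} = \left(\left(- \frac{86}{151}\right) \left(- \frac{1}{169}\right) - \frac{267}{145}\right)^{2} = \left(\frac{86}{25519} - \frac{267}{145}\right)^{2} = \left(- \frac{6801103}{3700255}\right)^{2} = \frac{46255002016609}{13691887065025}$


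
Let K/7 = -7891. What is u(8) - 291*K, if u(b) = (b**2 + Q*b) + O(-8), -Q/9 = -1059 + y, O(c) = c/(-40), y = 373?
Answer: 80617116/5 ≈ 1.6123e+7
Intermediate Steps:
O(c) = -c/40 (O(c) = c*(-1/40) = -c/40)
Q = 6174 (Q = -9*(-1059 + 373) = -9*(-686) = 6174)
K = -55237 (K = 7*(-7891) = -55237)
u(b) = 1/5 + b**2 + 6174*b (u(b) = (b**2 + 6174*b) - 1/40*(-8) = (b**2 + 6174*b) + 1/5 = 1/5 + b**2 + 6174*b)
u(8) - 291*K = (1/5 + 8**2 + 6174*8) - 291*(-55237) = (1/5 + 64 + 49392) - 1*(-16073967) = 247281/5 + 16073967 = 80617116/5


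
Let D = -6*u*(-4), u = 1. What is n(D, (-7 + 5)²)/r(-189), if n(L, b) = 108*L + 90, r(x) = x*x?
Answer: 298/3969 ≈ 0.075082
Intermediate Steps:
r(x) = x²
D = 24 (D = -6*1*(-4) = -6*(-4) = 24)
n(L, b) = 90 + 108*L
n(D, (-7 + 5)²)/r(-189) = (90 + 108*24)/((-189)²) = (90 + 2592)/35721 = 2682*(1/35721) = 298/3969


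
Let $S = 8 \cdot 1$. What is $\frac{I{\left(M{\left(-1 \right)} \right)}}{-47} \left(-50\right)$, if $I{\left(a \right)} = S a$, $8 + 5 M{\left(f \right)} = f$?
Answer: $- \frac{720}{47} \approx -15.319$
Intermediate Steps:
$S = 8$
$M{\left(f \right)} = - \frac{8}{5} + \frac{f}{5}$
$I{\left(a \right)} = 8 a$
$\frac{I{\left(M{\left(-1 \right)} \right)}}{-47} \left(-50\right) = \frac{8 \left(- \frac{8}{5} + \frac{1}{5} \left(-1\right)\right)}{-47} \left(-50\right) = 8 \left(- \frac{8}{5} - \frac{1}{5}\right) \left(- \frac{1}{47}\right) \left(-50\right) = 8 \left(- \frac{9}{5}\right) \left(- \frac{1}{47}\right) \left(-50\right) = \left(- \frac{72}{5}\right) \left(- \frac{1}{47}\right) \left(-50\right) = \frac{72}{235} \left(-50\right) = - \frac{720}{47}$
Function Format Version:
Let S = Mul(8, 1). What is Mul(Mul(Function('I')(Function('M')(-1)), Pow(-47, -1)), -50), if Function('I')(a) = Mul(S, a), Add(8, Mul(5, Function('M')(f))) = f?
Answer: Rational(-720, 47) ≈ -15.319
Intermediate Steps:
S = 8
Function('M')(f) = Add(Rational(-8, 5), Mul(Rational(1, 5), f))
Function('I')(a) = Mul(8, a)
Mul(Mul(Function('I')(Function('M')(-1)), Pow(-47, -1)), -50) = Mul(Mul(Mul(8, Add(Rational(-8, 5), Mul(Rational(1, 5), -1))), Pow(-47, -1)), -50) = Mul(Mul(Mul(8, Add(Rational(-8, 5), Rational(-1, 5))), Rational(-1, 47)), -50) = Mul(Mul(Mul(8, Rational(-9, 5)), Rational(-1, 47)), -50) = Mul(Mul(Rational(-72, 5), Rational(-1, 47)), -50) = Mul(Rational(72, 235), -50) = Rational(-720, 47)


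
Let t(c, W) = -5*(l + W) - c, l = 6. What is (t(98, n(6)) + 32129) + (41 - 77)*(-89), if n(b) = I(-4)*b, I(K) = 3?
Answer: 35115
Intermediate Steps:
n(b) = 3*b
t(c, W) = -30 - c - 5*W (t(c, W) = -5*(6 + W) - c = (-30 - 5*W) - c = -30 - c - 5*W)
(t(98, n(6)) + 32129) + (41 - 77)*(-89) = ((-30 - 1*98 - 15*6) + 32129) + (41 - 77)*(-89) = ((-30 - 98 - 5*18) + 32129) - 36*(-89) = ((-30 - 98 - 90) + 32129) + 3204 = (-218 + 32129) + 3204 = 31911 + 3204 = 35115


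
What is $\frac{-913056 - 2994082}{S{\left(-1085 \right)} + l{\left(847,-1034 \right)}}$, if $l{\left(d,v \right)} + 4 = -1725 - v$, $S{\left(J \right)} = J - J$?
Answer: $\frac{3907138}{695} \approx 5621.8$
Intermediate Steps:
$S{\left(J \right)} = 0$
$l{\left(d,v \right)} = -1729 - v$ ($l{\left(d,v \right)} = -4 - \left(1725 + v\right) = -1729 - v$)
$\frac{-913056 - 2994082}{S{\left(-1085 \right)} + l{\left(847,-1034 \right)}} = \frac{-913056 - 2994082}{0 - 695} = - \frac{3907138}{0 + \left(-1729 + 1034\right)} = - \frac{3907138}{0 - 695} = - \frac{3907138}{-695} = \left(-3907138\right) \left(- \frac{1}{695}\right) = \frac{3907138}{695}$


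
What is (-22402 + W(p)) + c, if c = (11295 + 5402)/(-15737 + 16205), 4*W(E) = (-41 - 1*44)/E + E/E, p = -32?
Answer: -334944359/14976 ≈ -22365.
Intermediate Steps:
W(E) = ¼ - 85/(4*E) (W(E) = ((-41 - 1*44)/E + E/E)/4 = ((-41 - 44)/E + 1)/4 = (-85/E + 1)/4 = (1 - 85/E)/4 = ¼ - 85/(4*E))
c = 16697/468 ≈ 35.677
(-22402 + W(p)) + c = (-22402 + (¼)*(-85 - 32)/(-32)) + 16697/468 = (-22402 + (¼)*(-1/32)*(-117)) + 16697/468 = (-22402 + 117/128) + 16697/468 = -2867339/128 + 16697/468 = -334944359/14976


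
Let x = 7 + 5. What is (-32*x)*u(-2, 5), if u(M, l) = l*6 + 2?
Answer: -12288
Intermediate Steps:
u(M, l) = 2 + 6*l (u(M, l) = 6*l + 2 = 2 + 6*l)
x = 12
(-32*x)*u(-2, 5) = (-32*12)*(2 + 6*5) = -384*(2 + 30) = -384*32 = -12288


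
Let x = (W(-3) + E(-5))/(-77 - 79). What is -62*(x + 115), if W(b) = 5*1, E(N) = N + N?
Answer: -556295/78 ≈ -7132.0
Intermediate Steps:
E(N) = 2*N
W(b) = 5
x = 5/156 (x = (5 + 2*(-5))/(-77 - 79) = (5 - 10)/(-156) = -5*(-1/156) = 5/156 ≈ 0.032051)
-62*(x + 115) = -62*(5/156 + 115) = -62*17945/156 = -556295/78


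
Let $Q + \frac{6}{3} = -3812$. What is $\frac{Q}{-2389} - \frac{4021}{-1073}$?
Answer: $\frac{13698591}{2563397} \approx 5.3439$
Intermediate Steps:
$Q = -3814$ ($Q = -2 - 3812 = -3814$)
$\frac{Q}{-2389} - \frac{4021}{-1073} = - \frac{3814}{-2389} - \frac{4021}{-1073} = \left(-3814\right) \left(- \frac{1}{2389}\right) - - \frac{4021}{1073} = \frac{3814}{2389} + \frac{4021}{1073} = \frac{13698591}{2563397}$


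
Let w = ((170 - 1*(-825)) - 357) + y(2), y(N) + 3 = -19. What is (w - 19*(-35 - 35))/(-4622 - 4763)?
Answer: -1946/9385 ≈ -0.20735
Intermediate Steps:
y(N) = -22 (y(N) = -3 - 19 = -22)
w = 616 (w = ((170 - 1*(-825)) - 357) - 22 = ((170 + 825) - 357) - 22 = (995 - 357) - 22 = 638 - 22 = 616)
(w - 19*(-35 - 35))/(-4622 - 4763) = (616 - 19*(-35 - 35))/(-4622 - 4763) = (616 - 19*(-70))/(-9385) = (616 + 1330)*(-1/9385) = 1946*(-1/9385) = -1946/9385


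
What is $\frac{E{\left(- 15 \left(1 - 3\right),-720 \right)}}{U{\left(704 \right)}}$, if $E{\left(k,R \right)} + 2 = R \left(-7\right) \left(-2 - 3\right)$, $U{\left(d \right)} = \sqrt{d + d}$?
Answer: $- \frac{12601 \sqrt{22}}{88} \approx -671.64$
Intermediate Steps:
$U{\left(d \right)} = \sqrt{2} \sqrt{d}$ ($U{\left(d \right)} = \sqrt{2 d} = \sqrt{2} \sqrt{d}$)
$E{\left(k,R \right)} = -2 + 35 R$ ($E{\left(k,R \right)} = -2 + R \left(-7\right) \left(-2 - 3\right) = -2 + - 7 R \left(-2 - 3\right) = -2 + - 7 R \left(-5\right) = -2 + 35 R$)
$\frac{E{\left(- 15 \left(1 - 3\right),-720 \right)}}{U{\left(704 \right)}} = \frac{-2 + 35 \left(-720\right)}{\sqrt{2} \sqrt{704}} = \frac{-2 - 25200}{\sqrt{2} \cdot 8 \sqrt{11}} = - \frac{25202}{8 \sqrt{22}} = - 25202 \frac{\sqrt{22}}{176} = - \frac{12601 \sqrt{22}}{88}$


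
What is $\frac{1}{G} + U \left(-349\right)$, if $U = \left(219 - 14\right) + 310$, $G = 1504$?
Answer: $- \frac{270321439}{1504} \approx -1.7974 \cdot 10^{5}$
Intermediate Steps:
$U = 515$ ($U = 205 + 310 = 515$)
$\frac{1}{G} + U \left(-349\right) = \frac{1}{1504} + 515 \left(-349\right) = \frac{1}{1504} - 179735 = - \frac{270321439}{1504}$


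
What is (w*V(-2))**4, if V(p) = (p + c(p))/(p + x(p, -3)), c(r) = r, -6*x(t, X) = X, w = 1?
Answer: 4096/81 ≈ 50.568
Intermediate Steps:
x(t, X) = -X/6
V(p) = 2*p/(1/2 + p) (V(p) = (p + p)/(p - 1/6*(-3)) = (2*p)/(p + 1/2) = (2*p)/(1/2 + p) = 2*p/(1/2 + p))
(w*V(-2))**4 = (1*(4*(-2)/(1 + 2*(-2))))**4 = (1*(4*(-2)/(1 - 4)))**4 = (1*(4*(-2)/(-3)))**4 = (1*(4*(-2)*(-1/3)))**4 = (1*(8/3))**4 = (8/3)**4 = 4096/81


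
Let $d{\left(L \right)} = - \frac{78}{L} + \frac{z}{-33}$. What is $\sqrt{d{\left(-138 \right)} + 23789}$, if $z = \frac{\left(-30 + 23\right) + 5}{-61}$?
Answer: $\frac{\sqrt{50995248041166}}{46299} \approx 154.24$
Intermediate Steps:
$z = \frac{2}{61}$ ($z = \left(-7 + 5\right) \left(- \frac{1}{61}\right) = \left(-2\right) \left(- \frac{1}{61}\right) = \frac{2}{61} \approx 0.032787$)
$d{\left(L \right)} = - \frac{2}{2013} - \frac{78}{L}$ ($d{\left(L \right)} = - \frac{78}{L} + \frac{2}{61 \left(-33\right)} = - \frac{78}{L} + \frac{2}{61} \left(- \frac{1}{33}\right) = - \frac{78}{L} - \frac{2}{2013} = - \frac{2}{2013} - \frac{78}{L}$)
$\sqrt{d{\left(-138 \right)} + 23789} = \sqrt{\left(- \frac{2}{2013} - \frac{78}{-138}\right) + 23789} = \sqrt{\left(- \frac{2}{2013} - - \frac{13}{23}\right) + 23789} = \sqrt{\left(- \frac{2}{2013} + \frac{13}{23}\right) + 23789} = \sqrt{\frac{26123}{46299} + 23789} = \sqrt{\frac{1101433034}{46299}} = \frac{\sqrt{50995248041166}}{46299}$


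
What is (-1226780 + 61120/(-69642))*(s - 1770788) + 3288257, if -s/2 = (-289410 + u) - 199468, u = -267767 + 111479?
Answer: 2280456391071293/3869 ≈ 5.8942e+11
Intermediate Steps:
u = -156288
s = 1290332 (s = -2*((-289410 - 156288) - 199468) = -2*(-445698 - 199468) = -2*(-645166) = 1290332)
(-1226780 + 61120/(-69642))*(s - 1770788) + 3288257 = (-1226780 + 61120/(-69642))*(1290332 - 1770788) + 3288257 = (-1226780 + 61120*(-1/69642))*(-480456) + 3288257 = (-1226780 - 30560/34821)*(-480456) + 3288257 = -42717736940/34821*(-480456) + 3288257 = 2280443668804960/3869 + 3288257 = 2280456391071293/3869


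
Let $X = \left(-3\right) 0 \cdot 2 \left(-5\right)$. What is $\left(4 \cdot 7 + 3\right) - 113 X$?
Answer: $31$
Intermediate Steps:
$X = 0$ ($X = 0 \cdot 2 \left(-5\right) = 0 \left(-5\right) = 0$)
$\left(4 \cdot 7 + 3\right) - 113 X = \left(4 \cdot 7 + 3\right) - 0 = \left(28 + 3\right) + 0 = 31 + 0 = 31$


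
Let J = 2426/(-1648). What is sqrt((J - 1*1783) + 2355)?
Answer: 3*sqrt(10760410)/412 ≈ 23.886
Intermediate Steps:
J = -1213/824 (J = 2426*(-1/1648) = -1213/824 ≈ -1.4721)
sqrt((J - 1*1783) + 2355) = sqrt((-1213/824 - 1*1783) + 2355) = sqrt((-1213/824 - 1783) + 2355) = sqrt(-1470405/824 + 2355) = sqrt(470115/824) = 3*sqrt(10760410)/412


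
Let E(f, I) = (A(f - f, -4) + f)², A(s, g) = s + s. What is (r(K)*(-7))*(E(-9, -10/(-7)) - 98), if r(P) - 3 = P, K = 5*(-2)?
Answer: -833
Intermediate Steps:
K = -10
r(P) = 3 + P
A(s, g) = 2*s
E(f, I) = f² (E(f, I) = (2*(f - f) + f)² = (2*0 + f)² = (0 + f)² = f²)
(r(K)*(-7))*(E(-9, -10/(-7)) - 98) = ((3 - 10)*(-7))*((-9)² - 98) = (-7*(-7))*(81 - 98) = 49*(-17) = -833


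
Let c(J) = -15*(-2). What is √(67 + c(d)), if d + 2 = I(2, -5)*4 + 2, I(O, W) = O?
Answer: √97 ≈ 9.8489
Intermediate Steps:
d = 8 (d = -2 + (2*4 + 2) = -2 + (8 + 2) = -2 + 10 = 8)
c(J) = 30
√(67 + c(d)) = √(67 + 30) = √97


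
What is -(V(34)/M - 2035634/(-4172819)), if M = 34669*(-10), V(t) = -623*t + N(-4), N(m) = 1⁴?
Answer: -794118430699/1446674619110 ≈ -0.54893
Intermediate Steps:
N(m) = 1
V(t) = 1 - 623*t (V(t) = -623*t + 1 = 1 - 623*t)
M = -346690
-(V(34)/M - 2035634/(-4172819)) = -((1 - 623*34)/(-346690) - 2035634/(-4172819)) = -((1 - 21182)*(-1/346690) - 2035634*(-1/4172819)) = -(-21181*(-1/346690) + 2035634/4172819) = -(21181/346690 + 2035634/4172819) = -1*794118430699/1446674619110 = -794118430699/1446674619110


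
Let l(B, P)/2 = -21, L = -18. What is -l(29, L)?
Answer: 42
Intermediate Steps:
l(B, P) = -42 (l(B, P) = 2*(-21) = -42)
-l(29, L) = -1*(-42) = 42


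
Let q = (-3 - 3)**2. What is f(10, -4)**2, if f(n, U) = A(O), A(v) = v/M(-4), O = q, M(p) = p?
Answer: 81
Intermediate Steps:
q = 36 (q = (-6)**2 = 36)
O = 36
A(v) = -v/4 (A(v) = v/(-4) = v*(-1/4) = -v/4)
f(n, U) = -9 (f(n, U) = -1/4*36 = -9)
f(10, -4)**2 = (-9)**2 = 81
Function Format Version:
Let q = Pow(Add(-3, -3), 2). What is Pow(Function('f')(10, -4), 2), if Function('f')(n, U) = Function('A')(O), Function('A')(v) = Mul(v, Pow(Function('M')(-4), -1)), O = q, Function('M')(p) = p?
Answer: 81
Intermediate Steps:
q = 36 (q = Pow(-6, 2) = 36)
O = 36
Function('A')(v) = Mul(Rational(-1, 4), v) (Function('A')(v) = Mul(v, Pow(-4, -1)) = Mul(v, Rational(-1, 4)) = Mul(Rational(-1, 4), v))
Function('f')(n, U) = -9 (Function('f')(n, U) = Mul(Rational(-1, 4), 36) = -9)
Pow(Function('f')(10, -4), 2) = Pow(-9, 2) = 81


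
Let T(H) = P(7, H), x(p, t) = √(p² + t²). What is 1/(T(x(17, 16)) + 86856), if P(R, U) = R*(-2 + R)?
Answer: 1/86891 ≈ 1.1509e-5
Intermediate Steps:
T(H) = 35 (T(H) = 7*(-2 + 7) = 7*5 = 35)
1/(T(x(17, 16)) + 86856) = 1/(35 + 86856) = 1/86891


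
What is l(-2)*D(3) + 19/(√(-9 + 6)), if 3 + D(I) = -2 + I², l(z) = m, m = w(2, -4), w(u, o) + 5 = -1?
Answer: -24 - 19*I*√3/3 ≈ -24.0 - 10.97*I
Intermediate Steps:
w(u, o) = -6 (w(u, o) = -5 - 1 = -6)
m = -6
l(z) = -6
D(I) = -5 + I² (D(I) = -3 + (-2 + I²) = -5 + I²)
l(-2)*D(3) + 19/(√(-9 + 6)) = -6*(-5 + 3²) + 19/(√(-9 + 6)) = -6*(-5 + 9) + 19/(√(-3)) = -6*4 + 19/((I*√3)) = -24 + 19*(-I*√3/3) = -24 - 19*I*√3/3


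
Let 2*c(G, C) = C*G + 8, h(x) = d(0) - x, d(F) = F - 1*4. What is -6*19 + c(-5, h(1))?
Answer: -195/2 ≈ -97.500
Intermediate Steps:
d(F) = -4 + F (d(F) = F - 4 = -4 + F)
h(x) = -4 - x (h(x) = (-4 + 0) - x = -4 - x)
c(G, C) = 4 + C*G/2 (c(G, C) = (C*G + 8)/2 = (8 + C*G)/2 = 4 + C*G/2)
-6*19 + c(-5, h(1)) = -6*19 + (4 + (1/2)*(-4 - 1*1)*(-5)) = -114 + (4 + (1/2)*(-4 - 1)*(-5)) = -114 + (4 + (1/2)*(-5)*(-5)) = -114 + (4 + 25/2) = -114 + 33/2 = -195/2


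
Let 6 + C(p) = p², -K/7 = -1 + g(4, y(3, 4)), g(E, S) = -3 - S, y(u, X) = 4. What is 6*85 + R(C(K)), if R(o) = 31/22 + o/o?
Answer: 11273/22 ≈ 512.41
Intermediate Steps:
K = 56 (K = -7*(-1 + (-3 - 1*4)) = -7*(-1 + (-3 - 4)) = -7*(-1 - 7) = -7*(-8) = 56)
C(p) = -6 + p²
R(o) = 53/22 (R(o) = 31*(1/22) + 1 = 31/22 + 1 = 53/22)
6*85 + R(C(K)) = 6*85 + 53/22 = 510 + 53/22 = 11273/22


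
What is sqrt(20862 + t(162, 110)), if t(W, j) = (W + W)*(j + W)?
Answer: 3*sqrt(12110) ≈ 330.14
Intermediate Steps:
t(W, j) = 2*W*(W + j) (t(W, j) = (2*W)*(W + j) = 2*W*(W + j))
sqrt(20862 + t(162, 110)) = sqrt(20862 + 2*162*(162 + 110)) = sqrt(20862 + 2*162*272) = sqrt(20862 + 88128) = sqrt(108990) = 3*sqrt(12110)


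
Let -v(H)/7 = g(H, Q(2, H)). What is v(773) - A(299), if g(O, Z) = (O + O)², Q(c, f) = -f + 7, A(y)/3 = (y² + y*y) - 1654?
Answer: -17262256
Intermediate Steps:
A(y) = -4962 + 6*y² (A(y) = 3*((y² + y*y) - 1654) = 3*((y² + y²) - 1654) = 3*(2*y² - 1654) = 3*(-1654 + 2*y²) = -4962 + 6*y²)
Q(c, f) = 7 - f
g(O, Z) = 4*O² (g(O, Z) = (2*O)² = 4*O²)
v(H) = -28*H²
v(773) - A(299) = -28*773² - (-4962 + 6*299²) = -28*597529 - (-4962 + 6*89401) = -16730812 - (-4962 + 536406) = -16730812 - 1*531444 = -16730812 - 531444 = -17262256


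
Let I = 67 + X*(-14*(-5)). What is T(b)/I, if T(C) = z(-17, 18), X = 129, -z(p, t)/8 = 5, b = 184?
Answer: -40/9097 ≈ -0.0043971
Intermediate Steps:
z(p, t) = -40 (z(p, t) = -8*5 = -40)
T(C) = -40
I = 9097 (I = 67 + 129*(-14*(-5)) = 67 + 129*70 = 67 + 9030 = 9097)
T(b)/I = -40/9097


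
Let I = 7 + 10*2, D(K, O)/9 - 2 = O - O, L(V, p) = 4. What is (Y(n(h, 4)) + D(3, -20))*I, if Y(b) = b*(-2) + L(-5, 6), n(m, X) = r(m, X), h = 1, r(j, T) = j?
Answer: 540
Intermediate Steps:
n(m, X) = m
D(K, O) = 18 (D(K, O) = 18 + 9*(O - O) = 18 + 9*0 = 18 + 0 = 18)
I = 27 (I = 7 + 20 = 27)
Y(b) = 4 - 2*b (Y(b) = b*(-2) + 4 = -2*b + 4 = 4 - 2*b)
(Y(n(h, 4)) + D(3, -20))*I = ((4 - 2*1) + 18)*27 = ((4 - 2) + 18)*27 = (2 + 18)*27 = 20*27 = 540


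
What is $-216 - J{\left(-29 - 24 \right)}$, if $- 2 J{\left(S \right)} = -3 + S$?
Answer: $-244$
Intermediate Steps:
$J{\left(S \right)} = \frac{3}{2} - \frac{S}{2}$ ($J{\left(S \right)} = - \frac{-3 + S}{2} = \frac{3}{2} - \frac{S}{2}$)
$-216 - J{\left(-29 - 24 \right)} = -216 - \left(\frac{3}{2} - \frac{-29 - 24}{2}\right) = -216 - \left(\frac{3}{2} - - \frac{53}{2}\right) = -216 - \left(\frac{3}{2} + \frac{53}{2}\right) = -216 - 28 = -244$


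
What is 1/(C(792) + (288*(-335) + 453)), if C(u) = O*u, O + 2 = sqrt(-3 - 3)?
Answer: -32537/3177223635 - 88*I*sqrt(6)/1059074545 ≈ -1.0241e-5 - 2.0353e-7*I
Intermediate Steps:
O = -2 + I*sqrt(6) (O = -2 + sqrt(-3 - 3) = -2 + sqrt(-6) = -2 + I*sqrt(6) ≈ -2.0 + 2.4495*I)
C(u) = u*(-2 + I*sqrt(6)) (C(u) = (-2 + I*sqrt(6))*u = u*(-2 + I*sqrt(6)))
1/(C(792) + (288*(-335) + 453)) = 1/(792*(-2 + I*sqrt(6)) + (288*(-335) + 453)) = 1/((-1584 + 792*I*sqrt(6)) + (-96480 + 453)) = 1/((-1584 + 792*I*sqrt(6)) - 96027) = 1/(-97611 + 792*I*sqrt(6))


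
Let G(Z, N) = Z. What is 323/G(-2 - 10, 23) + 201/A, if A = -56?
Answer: -5125/168 ≈ -30.506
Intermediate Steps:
323/G(-2 - 10, 23) + 201/A = 323/(-2 - 10) + 201/(-56) = 323/(-12) + 201*(-1/56) = 323*(-1/12) - 201/56 = -323/12 - 201/56 = -5125/168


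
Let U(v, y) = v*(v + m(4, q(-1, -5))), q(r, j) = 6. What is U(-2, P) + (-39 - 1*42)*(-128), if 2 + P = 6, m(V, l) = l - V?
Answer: 10368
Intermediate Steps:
P = 4 (P = -2 + 6 = 4)
U(v, y) = v*(2 + v) (U(v, y) = v*(v + (6 - 1*4)) = v*(v + (6 - 4)) = v*(v + 2) = v*(2 + v))
U(-2, P) + (-39 - 1*42)*(-128) = -2*(2 - 2) + (-39 - 1*42)*(-128) = -2*0 + (-39 - 42)*(-128) = 0 - 81*(-128) = 0 + 10368 = 10368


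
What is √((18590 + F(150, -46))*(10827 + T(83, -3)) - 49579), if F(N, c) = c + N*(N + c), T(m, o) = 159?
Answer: √375056405 ≈ 19366.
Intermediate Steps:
√((18590 + F(150, -46))*(10827 + T(83, -3)) - 49579) = √((18590 + (-46 + 150² + 150*(-46)))*(10827 + 159) - 49579) = √((18590 + (-46 + 22500 - 6900))*10986 - 49579) = √((18590 + 15554)*10986 - 49579) = √(34144*10986 - 49579) = √(375105984 - 49579) = √375056405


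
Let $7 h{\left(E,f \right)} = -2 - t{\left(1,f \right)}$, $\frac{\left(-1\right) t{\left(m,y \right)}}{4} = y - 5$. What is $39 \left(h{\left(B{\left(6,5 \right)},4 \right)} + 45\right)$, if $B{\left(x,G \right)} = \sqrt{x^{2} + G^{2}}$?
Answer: $\frac{12051}{7} \approx 1721.6$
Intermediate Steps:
$t{\left(m,y \right)} = 20 - 4 y$ ($t{\left(m,y \right)} = - 4 \left(y - 5\right) = - 4 \left(-5 + y\right) = 20 - 4 y$)
$B{\left(x,G \right)} = \sqrt{G^{2} + x^{2}}$
$h{\left(E,f \right)} = - \frac{22}{7} + \frac{4 f}{7}$ ($h{\left(E,f \right)} = \frac{-2 - \left(20 - 4 f\right)}{7} = \frac{-2 + \left(-20 + 4 f\right)}{7} = \frac{-22 + 4 f}{7} = - \frac{22}{7} + \frac{4 f}{7}$)
$39 \left(h{\left(B{\left(6,5 \right)},4 \right)} + 45\right) = 39 \left(\left(- \frac{22}{7} + \frac{4}{7} \cdot 4\right) + 45\right) = 39 \left(\left(- \frac{22}{7} + \frac{16}{7}\right) + 45\right) = 39 \left(- \frac{6}{7} + 45\right) = 39 \cdot \frac{309}{7} = \frac{12051}{7}$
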